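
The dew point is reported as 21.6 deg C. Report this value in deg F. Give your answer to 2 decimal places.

70.88 °F

°F = °C × 9/5 + 32 = 21.6 × 1.8 + 32 = 70.88 °F.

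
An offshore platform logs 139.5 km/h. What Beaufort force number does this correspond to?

139.5 km/h = 38.8 m/s, which is Beaufort 12 (hurricane force, ≥32.7 m/s).

Beaufort force 12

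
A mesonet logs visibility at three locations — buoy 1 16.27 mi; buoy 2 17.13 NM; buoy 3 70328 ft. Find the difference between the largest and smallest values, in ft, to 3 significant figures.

33800 ft

buoy 1: 16.27 SM = 85905.60 ft.
buoy 2: 17.13 nmi = 104083.86 ft.
Spread: 104083.86 − 70328.00 = 33800 ft.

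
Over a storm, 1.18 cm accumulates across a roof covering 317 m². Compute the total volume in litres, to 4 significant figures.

3741 litres

Depth: 1.18 cm × 10 = 11.8 mm.
1 mm over 1 m² is 1 L, so volume = 11.8 × 317 = 3740.6 L ≈ 3741 L.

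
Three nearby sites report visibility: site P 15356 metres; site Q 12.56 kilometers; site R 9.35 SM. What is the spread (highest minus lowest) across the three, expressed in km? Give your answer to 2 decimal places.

2.80 km

site P: 15356 m = 15.3560 km.
site R: 9.35 SM = 15.0474 km.
Spread: 15.3560 − 12.5600 = 2.80 km.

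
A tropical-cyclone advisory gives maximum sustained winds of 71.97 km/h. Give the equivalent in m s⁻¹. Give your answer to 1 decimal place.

20.0 m/s

1 km/h = 0.277778 m/s, so 71.97 × 0.277778 = 20.0 m/s.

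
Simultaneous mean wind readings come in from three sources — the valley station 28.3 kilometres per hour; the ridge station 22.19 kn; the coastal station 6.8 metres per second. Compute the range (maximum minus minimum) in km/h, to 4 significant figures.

16.62 km/h

the ridge station: 22.19 kt = 41.0959 km/h.
the coastal station: 6.8 m/s = 24.4800 km/h.
Spread: 41.0959 − 24.4800 = 16.62 km/h.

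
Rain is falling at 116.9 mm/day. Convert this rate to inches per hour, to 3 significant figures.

116.9 mm/day × 0.0393701 in/mm × 0.0416667 day/hour = 0.192 in/hour.

0.192 in/hour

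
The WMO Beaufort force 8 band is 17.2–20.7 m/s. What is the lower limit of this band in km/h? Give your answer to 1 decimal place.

61.9 km/h

17.2–20.7 m/s × 3.6 = 61.9–74.5 km/h.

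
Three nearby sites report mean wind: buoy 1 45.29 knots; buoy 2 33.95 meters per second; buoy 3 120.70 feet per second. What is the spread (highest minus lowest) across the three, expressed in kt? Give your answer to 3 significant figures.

buoy 2: 33.95 m/s = 65.994 kt.
buoy 3: 120.70 ft/s = 71.513 kt.
Spread: 71.513 − 45.290 = 26.2 kt.

26.2 kt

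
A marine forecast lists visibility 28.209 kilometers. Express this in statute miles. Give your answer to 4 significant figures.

1 km = 0.621371 SM, so 28.209 × 0.621371 = 17.53 SM.

17.53 SM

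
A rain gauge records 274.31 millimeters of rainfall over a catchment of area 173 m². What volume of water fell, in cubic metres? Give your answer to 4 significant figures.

1 mm over 1 m² is 1 L, so volume = 274.31 × 173 = 47455.63 L = 47.46 m³.

47.46 cubic metres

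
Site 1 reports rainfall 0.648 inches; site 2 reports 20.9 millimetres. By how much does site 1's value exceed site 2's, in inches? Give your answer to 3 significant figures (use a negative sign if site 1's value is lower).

site 2: 20.9 mm = 0.82283 in.
Difference: 0.64800 − 0.82283 = -0.175 in.

-0.175 in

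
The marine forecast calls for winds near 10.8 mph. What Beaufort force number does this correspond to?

Beaufort force 3

10.8 mph = 4.8 m/s, which is Beaufort 3 (gentle breeze, 3.4–5.4 m/s).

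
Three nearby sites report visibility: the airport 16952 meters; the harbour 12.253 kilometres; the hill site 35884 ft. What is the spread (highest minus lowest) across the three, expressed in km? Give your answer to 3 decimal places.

the airport: 16952 m = 16.95200 km.
the hill site: 35884 ft = 10.93744 km.
Spread: 16.95200 − 10.93744 = 6.015 km.

6.015 km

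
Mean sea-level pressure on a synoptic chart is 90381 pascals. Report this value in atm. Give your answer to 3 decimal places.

1 Pa = 9.86923e-06 atm, so 90381 × 9.86923e-06 = 0.892 atm.

0.892 atm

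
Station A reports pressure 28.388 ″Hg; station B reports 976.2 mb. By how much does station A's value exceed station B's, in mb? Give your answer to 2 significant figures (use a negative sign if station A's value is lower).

station A: 28.388 inHg = 961.33 mb.
Difference: 961.33 − 976.20 = -15 mb.

-15 mb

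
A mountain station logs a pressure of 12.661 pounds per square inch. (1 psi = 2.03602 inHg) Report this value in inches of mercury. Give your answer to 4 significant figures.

1 psi = 2.03602 inHg, so 12.661 × 2.03602 = 25.78 inHg.

25.78 inHg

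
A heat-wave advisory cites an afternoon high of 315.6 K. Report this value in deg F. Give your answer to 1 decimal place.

108.4 °F

First to °C: 42.45 °C.
Then to °F: 108.4 °F.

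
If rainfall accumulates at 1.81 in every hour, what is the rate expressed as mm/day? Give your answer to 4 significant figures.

1.81 in/hour × 25.4 mm/in × 24 hour/day = 1103 mm/day.

1103 mm/day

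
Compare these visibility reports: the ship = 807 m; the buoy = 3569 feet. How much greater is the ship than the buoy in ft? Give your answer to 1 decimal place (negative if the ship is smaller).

-921.4 ft

the ship: 807 m = 2647.638 ft.
Difference: 2647.638 − 3569.000 = -921.4 ft.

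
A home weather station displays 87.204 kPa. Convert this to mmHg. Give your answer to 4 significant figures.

654.1 mmHg

1 kPa = 7.50062 mmHg, so 87.204 × 7.50062 = 654.1 mmHg.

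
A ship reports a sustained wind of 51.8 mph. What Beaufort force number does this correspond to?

51.8 mph = 23.2 m/s, which is Beaufort 9 (strong gale, 20.8–24.4 m/s).

Beaufort force 9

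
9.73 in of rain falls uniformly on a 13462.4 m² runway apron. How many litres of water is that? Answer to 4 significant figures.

3327000 litres

Depth: 9.73 in × 25.4 = 247.142 mm.
1 mm over 1 m² is 1 L, so volume = 247.142 × 13462.4 = 3327124.5 L ≈ 3327000 L.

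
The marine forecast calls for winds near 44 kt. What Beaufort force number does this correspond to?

Beaufort force 9

44 kt lies in the Beaufort 9 band (strong gale, 41–47 kt).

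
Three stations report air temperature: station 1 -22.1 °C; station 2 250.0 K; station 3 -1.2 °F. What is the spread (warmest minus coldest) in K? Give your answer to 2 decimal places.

4.71 K

station 2: 250.0 K = -23.150 °C.
station 3: -1.2 °F = -18.444 °C.
Spread: (-18.444) − (-23.150) = 4.706 °C.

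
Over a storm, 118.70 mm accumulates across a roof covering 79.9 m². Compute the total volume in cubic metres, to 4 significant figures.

1 mm over 1 m² is 1 L, so volume = 118.7 × 79.9 = 9484.13 L = 9.484 m³.

9.484 cubic metres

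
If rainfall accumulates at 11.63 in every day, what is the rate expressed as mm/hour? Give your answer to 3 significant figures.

12.3 mm/hour

11.63 in/day × 25.4 mm/in × 0.0416667 day/hour = 12.3 mm/hour.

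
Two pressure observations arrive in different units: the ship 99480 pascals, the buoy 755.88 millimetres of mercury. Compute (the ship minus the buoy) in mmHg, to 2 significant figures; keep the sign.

the ship: 99480 Pa = 746.161 mmHg.
Difference: 746.161 − 755.880 = -9.7 mmHg.

-9.7 mmHg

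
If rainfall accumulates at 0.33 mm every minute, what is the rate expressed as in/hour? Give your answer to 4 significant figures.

0.7795 in/hour

0.33 mm/minute × 0.0393701 in/mm × 60 minute/hour = 0.7795 in/hour.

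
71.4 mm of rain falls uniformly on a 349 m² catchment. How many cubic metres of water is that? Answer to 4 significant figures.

1 mm over 1 m² is 1 L, so volume = 71.4 × 349 = 24918.6 L = 24.92 m³.

24.92 cubic metres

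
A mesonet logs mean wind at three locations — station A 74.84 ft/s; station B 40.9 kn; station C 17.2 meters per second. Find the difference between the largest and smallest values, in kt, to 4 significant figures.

station A: 74.84 ft/s = 44.3415 kt.
station C: 17.2 m/s = 33.4341 kt.
Spread: 44.3415 − 33.4341 = 10.91 kt.

10.91 kt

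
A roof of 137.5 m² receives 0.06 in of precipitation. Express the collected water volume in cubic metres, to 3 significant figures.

0.210 cubic metres

Depth: 0.06 in × 25.4 = 1.524 mm.
1 mm over 1 m² is 1 L, so volume = 1.524 × 137.5 = 209.55 L = 0.210 m³.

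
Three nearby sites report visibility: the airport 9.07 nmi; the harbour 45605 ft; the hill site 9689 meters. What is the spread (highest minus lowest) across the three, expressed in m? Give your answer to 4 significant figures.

7109 m

the airport: 9.07 nmi = 16797.64 m.
the harbour: 45605 ft = 13900.40 m.
Spread: 16797.64 − 9689.00 = 7109 m.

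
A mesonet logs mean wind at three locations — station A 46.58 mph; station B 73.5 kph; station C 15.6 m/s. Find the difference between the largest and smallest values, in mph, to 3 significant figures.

station B: 73.5 km/h = 45.671 mph.
station C: 15.6 m/s = 34.896 mph.
Spread: 46.580 − 34.896 = 11.7 mph.

11.7 mph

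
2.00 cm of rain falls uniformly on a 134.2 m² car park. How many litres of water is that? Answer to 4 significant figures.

2684 litres

Depth: 2.00 cm × 10 = 20 mm.
1 mm over 1 m² is 1 L, so volume = 20 × 134.2 = 2684 L.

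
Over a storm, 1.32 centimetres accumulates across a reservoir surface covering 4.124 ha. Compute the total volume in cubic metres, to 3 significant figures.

Depth: 1.32 cm × 10 = 13.2 mm.
Area: 4.124 ha = 41240 m².
1 mm over 1 m² is 1 L, so volume = 13.2 × 41240 = 544368 L = 544 m³.

544 cubic metres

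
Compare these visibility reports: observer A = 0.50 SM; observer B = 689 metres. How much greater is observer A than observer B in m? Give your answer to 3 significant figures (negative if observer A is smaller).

observer A: 0.50 SM = 804.67 m.
Difference: 804.67 − 689.00 = 116 m.

116 m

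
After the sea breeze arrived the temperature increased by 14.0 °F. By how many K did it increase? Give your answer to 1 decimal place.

7.8 K

For a temperature change the 32° offset cancels: ΔK = 14.0 × 0.5556 = 7.8 K.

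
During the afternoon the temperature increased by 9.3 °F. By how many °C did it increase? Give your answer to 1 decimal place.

For a temperature change the 32° offset cancels: Δ°C = 9.3 × 0.5556 = 5.2 °C.

5.2 °C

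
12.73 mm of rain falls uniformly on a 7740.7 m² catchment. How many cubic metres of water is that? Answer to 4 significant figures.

98.54 cubic metres

1 mm over 1 m² is 1 L, so volume = 12.73 × 7740.7 = 98539.111 L = 98.54 m³.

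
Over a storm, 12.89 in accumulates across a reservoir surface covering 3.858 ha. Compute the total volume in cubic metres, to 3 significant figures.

12600 cubic metres

Depth: 12.89 in × 25.4 = 327.406 mm.
Area: 3.858 ha = 38580 m².
1 mm over 1 m² is 1 L, so volume = 327.406 × 38580 = 12631323 L = 12600 m³.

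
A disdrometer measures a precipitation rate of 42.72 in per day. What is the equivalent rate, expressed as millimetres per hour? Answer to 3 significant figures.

45.2 mm/hour

42.72 in/day × 25.4 mm/in × 0.0416667 day/hour = 45.2 mm/hour.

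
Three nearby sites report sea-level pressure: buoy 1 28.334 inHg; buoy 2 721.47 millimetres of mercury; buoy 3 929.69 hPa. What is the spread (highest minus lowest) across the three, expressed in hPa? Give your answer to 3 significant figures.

buoy 1: 28.334 inHg = 959.499 hPa.
buoy 2: 721.47 mmHg = 961.881 hPa.
Spread: 961.881 − 929.690 = 32.2 hPa.

32.2 hPa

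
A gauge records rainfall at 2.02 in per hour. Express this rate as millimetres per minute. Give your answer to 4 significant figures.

0.8551 mm/minute

2.02 in/hour × 25.4 mm/in × 0.0166667 hour/minute = 0.8551 mm/minute.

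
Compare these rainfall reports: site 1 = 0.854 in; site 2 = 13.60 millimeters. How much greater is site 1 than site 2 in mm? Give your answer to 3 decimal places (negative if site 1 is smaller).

8.092 mm

site 1: 0.854 in = 21.69160 mm.
Difference: 21.69160 − 13.60000 = 8.092 mm.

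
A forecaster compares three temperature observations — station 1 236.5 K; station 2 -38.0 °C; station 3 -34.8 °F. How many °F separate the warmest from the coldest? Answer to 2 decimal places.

2.43 °F

station 1: 236.5 K = -36.650 °C.
station 3: -34.8 °F = -37.111 °C.
Spread: (-36.650) − (-38.000) = 1.350 °C = 2.43 °F.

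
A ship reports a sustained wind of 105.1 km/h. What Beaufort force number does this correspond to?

Beaufort force 11

105.1 km/h = 29.2 m/s, which is Beaufort 11 (violent storm, 28.5–32.6 m/s).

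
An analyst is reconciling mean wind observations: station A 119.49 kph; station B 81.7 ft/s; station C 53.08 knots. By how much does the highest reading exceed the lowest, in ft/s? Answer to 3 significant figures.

station A: 119.49 km/h = 108.897 ft/s.
station C: 53.08 kt = 89.589 ft/s.
Spread: 108.897 − 81.700 = 27.2 ft/s.

27.2 ft/s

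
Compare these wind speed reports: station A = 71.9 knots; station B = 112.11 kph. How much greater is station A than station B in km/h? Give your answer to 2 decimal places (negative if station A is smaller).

station A: 71.9 kt = 133.1588 km/h.
Difference: 133.1588 − 112.1100 = 21.05 km/h.

21.05 km/h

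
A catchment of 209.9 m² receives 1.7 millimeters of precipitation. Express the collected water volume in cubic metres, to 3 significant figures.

0.357 cubic metres

1 mm over 1 m² is 1 L, so volume = 1.7 × 209.9 = 356.83 L = 0.357 m³.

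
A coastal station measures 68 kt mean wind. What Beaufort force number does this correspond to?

Beaufort force 12

68 kt lies in the Beaufort 12 band (hurricane force, ≥64 kt).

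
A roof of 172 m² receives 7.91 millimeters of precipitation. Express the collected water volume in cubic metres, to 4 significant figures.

1.361 cubic metres

1 mm over 1 m² is 1 L, so volume = 7.91 × 172 = 1360.52 L = 1.361 m³.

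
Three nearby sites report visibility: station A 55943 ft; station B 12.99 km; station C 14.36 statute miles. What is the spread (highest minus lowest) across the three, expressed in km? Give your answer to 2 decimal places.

10.12 km

station A: 55943 ft = 17.0514 km.
station C: 14.36 SM = 23.1102 km.
Spread: 23.1102 − 12.9900 = 10.12 km.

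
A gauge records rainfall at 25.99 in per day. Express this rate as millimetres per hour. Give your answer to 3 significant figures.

27.5 mm/hour

25.99 in/day × 25.4 mm/in × 0.0416667 day/hour = 27.5 mm/hour.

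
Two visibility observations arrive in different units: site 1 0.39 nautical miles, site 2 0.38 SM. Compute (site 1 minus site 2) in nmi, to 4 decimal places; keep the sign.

site 2: 0.38 SM = 0.330211 nmi.
Difference: 0.390000 − 0.330211 = 0.0598 nmi.

0.0598 nmi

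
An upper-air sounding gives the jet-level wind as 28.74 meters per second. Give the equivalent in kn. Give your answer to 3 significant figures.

55.9 kt

1 m/s = 1.94384 kt, so 28.74 × 1.94384 = 55.9 kt.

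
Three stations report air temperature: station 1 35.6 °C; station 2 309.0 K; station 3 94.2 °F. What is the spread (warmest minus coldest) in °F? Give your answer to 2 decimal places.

station 2: 309.0 K = 35.850 °C.
station 3: 94.2 °F = 34.556 °C.
Spread: 35.850 − 34.556 = 1.294 °C = 2.33 °F.

2.33 °F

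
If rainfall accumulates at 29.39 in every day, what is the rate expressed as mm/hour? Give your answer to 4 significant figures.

29.39 in/day × 25.4 mm/in × 0.0416667 day/hour = 31.10 mm/hour.

31.10 mm/hour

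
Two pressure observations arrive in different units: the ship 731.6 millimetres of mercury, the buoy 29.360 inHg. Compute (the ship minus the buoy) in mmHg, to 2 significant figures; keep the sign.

-14 mmHg

the buoy: 29.360 inHg = 745.74 mmHg.
Difference: 731.60 − 745.74 = -14 mmHg.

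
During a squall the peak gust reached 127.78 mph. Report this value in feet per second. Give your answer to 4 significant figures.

187.4 ft/s

1 mph = 1.46667 ft/s, so 127.78 × 1.46667 = 187.4 ft/s.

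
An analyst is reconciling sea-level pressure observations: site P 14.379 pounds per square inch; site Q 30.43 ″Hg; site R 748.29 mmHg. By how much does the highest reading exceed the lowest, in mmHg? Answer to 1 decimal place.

site P: 14.379 psi = 743.609 mmHg.
site Q: 30.43 inHg = 772.922 mmHg.
Spread: 772.922 − 743.609 = 29.3 mmHg.

29.3 mmHg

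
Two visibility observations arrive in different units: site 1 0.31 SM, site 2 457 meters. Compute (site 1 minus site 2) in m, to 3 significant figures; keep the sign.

site 1: 0.31 SM = 498.897 m.
Difference: 498.897 − 457.000 = 41.9 m.

41.9 m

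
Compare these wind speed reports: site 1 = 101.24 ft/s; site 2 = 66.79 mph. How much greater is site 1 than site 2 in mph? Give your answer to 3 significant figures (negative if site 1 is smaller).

2.24 mph

site 1: 101.24 ft/s = 69.0273 mph.
Difference: 69.0273 − 66.7900 = 2.24 mph.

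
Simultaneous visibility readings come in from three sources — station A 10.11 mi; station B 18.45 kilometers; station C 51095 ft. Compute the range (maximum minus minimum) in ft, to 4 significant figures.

9436 ft

station A: 10.11 SM = 53380.800 ft.
station B: 18.45 km = 60531.496 ft.
Spread: 60531.496 − 51095.000 = 9436 ft.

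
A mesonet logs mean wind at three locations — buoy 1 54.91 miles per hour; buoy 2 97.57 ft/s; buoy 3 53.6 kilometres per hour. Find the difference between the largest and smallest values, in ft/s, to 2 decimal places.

48.72 ft/s

buoy 1: 54.91 mph = 80.5347 ft/s.
buoy 3: 53.6 km/h = 48.8481 ft/s.
Spread: 97.5700 − 48.8481 = 48.72 ft/s.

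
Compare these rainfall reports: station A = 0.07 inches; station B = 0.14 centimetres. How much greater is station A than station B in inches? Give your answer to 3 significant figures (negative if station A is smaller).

station B: 0.14 cm = 0.055118 in.
Difference: 0.070000 − 0.055118 = 0.0149 in.

0.0149 in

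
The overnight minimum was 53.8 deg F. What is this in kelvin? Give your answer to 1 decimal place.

First to °C: 12.11 °C.
Then to K: 285.3 K.

285.3 K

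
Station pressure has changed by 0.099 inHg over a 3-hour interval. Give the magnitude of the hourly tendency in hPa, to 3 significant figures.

0.099 inHg / 3 h × 33.8639 hPa/inHg = 1.12 hPa/h.

1.12 hPa per hour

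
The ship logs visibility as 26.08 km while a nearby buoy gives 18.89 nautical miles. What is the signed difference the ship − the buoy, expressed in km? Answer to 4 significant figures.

the buoy: 18.89 nmi = 34.98428 km.
Difference: 26.08000 − 34.98428 = -8.904 km.

-8.904 km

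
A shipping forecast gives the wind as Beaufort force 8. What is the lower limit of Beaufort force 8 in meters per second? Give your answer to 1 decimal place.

Beaufort 8 (gale) spans 17.2–20.7 m/s.

17.2 m/s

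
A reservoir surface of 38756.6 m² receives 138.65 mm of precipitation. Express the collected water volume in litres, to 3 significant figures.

1 mm over 1 m² is 1 L, so volume = 138.65 × 38756.6 = 5373602.6 L ≈ 5370000 L.

5370000 litres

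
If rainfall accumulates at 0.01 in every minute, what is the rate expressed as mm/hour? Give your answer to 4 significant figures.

0.01 in/minute × 25.4 mm/in × 60 minute/hour = 15.24 mm/hour.

15.24 mm/hour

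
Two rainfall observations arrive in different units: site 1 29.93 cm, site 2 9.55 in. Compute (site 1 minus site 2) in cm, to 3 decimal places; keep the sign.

site 2: 9.55 in = 24.25700 cm.
Difference: 29.93000 − 24.25700 = 5.673 cm.

5.673 cm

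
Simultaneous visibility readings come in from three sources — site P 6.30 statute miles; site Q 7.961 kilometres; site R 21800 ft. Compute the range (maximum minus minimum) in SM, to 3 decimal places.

site Q: 7.961 km = 4.94674 SM.
site R: 21800 ft = 4.12879 SM.
Spread: 6.30000 − 4.12879 = 2.171 SM.

2.171 SM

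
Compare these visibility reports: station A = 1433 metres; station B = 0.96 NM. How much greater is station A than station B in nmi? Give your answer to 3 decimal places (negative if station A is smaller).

-0.186 nmi

station A: 1433 m = 0.77376 nmi.
Difference: 0.77376 − 0.96000 = -0.186 nmi.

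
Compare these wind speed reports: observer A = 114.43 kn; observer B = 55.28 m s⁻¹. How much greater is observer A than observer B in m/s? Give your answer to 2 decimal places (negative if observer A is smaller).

observer A: 114.43 kt = 58.8679 m/s.
Difference: 58.8679 − 55.2800 = 3.59 m/s.

3.59 m/s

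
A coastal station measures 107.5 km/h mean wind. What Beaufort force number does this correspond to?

107.5 km/h = 29.9 m/s, which is Beaufort 11 (violent storm, 28.5–32.6 m/s).

Beaufort force 11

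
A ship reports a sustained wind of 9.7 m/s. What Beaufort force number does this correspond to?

9.7 m/s lies in the Beaufort 5 band (fresh breeze, 8.0–10.7 m/s).

Beaufort force 5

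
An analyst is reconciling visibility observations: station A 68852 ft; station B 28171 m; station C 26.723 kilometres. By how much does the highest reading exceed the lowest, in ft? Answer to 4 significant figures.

station B: 28171 m = 92424.54 ft.
station C: 26.723 km = 87673.88 ft.
Spread: 92424.54 − 68852.00 = 23570 ft.

23570 ft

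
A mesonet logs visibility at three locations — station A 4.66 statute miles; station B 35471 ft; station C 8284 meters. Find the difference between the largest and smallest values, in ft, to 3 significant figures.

10900 ft

station A: 4.66 SM = 24604.80 ft.
station C: 8284 m = 27178.48 ft.
Spread: 35471.00 − 24604.80 = 10900 ft.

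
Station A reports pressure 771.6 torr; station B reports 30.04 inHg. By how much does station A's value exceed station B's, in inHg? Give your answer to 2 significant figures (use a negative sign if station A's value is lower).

0.34 inHg

station A: 771.6 mmHg = 30.3779 inHg.
Difference: 30.3779 − 30.0400 = 0.34 inHg.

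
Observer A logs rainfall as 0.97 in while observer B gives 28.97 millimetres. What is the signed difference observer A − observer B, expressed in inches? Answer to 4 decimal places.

observer B: 28.97 mm = 1.140551 in.
Difference: 0.970000 − 1.140551 = -0.1706 in.

-0.1706 in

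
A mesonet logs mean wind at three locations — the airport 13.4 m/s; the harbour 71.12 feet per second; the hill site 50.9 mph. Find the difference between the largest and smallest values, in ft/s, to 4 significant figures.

30.69 ft/s

the airport: 13.4 m/s = 43.9633 ft/s.
the hill site: 50.9 mph = 74.6533 ft/s.
Spread: 74.6533 − 43.9633 = 30.69 ft/s.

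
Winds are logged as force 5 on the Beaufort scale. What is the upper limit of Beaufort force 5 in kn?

Beaufort 5 (fresh breeze) spans 17–21 knots.

21 kt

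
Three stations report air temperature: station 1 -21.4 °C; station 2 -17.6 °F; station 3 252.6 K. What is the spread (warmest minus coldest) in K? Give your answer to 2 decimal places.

7.01 K

station 2: -17.6 °F = -27.556 °C.
station 3: 252.6 K = -20.550 °C.
Spread: (-20.550) − (-27.556) = 7.006 °C.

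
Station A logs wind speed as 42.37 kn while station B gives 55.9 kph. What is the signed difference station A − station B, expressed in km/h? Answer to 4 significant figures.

station A: 42.37 kt = 78.4692 km/h.
Difference: 78.4692 − 55.9000 = 22.57 km/h.

22.57 km/h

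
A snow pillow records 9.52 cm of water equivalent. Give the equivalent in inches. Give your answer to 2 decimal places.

1 cm = 0.393701 in, so 9.52 × 0.393701 = 3.75 in.

3.75 in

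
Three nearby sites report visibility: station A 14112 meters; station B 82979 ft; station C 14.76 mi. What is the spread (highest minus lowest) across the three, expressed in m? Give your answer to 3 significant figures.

station B: 82979 ft = 25292.00 m.
station C: 14.76 SM = 23753.92 m.
Spread: 25292.00 − 14112.00 = 11200 m.

11200 m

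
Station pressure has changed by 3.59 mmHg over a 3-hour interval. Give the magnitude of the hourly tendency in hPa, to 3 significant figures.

3.59 mmHg / 3 h × 1.33322 hPa/mmHg = 1.60 hPa/h.

1.60 hPa per hour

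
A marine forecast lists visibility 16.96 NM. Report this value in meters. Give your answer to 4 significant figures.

1 nmi = 1852 m, so 16.96 × 1852 = 31410 m.

31410 m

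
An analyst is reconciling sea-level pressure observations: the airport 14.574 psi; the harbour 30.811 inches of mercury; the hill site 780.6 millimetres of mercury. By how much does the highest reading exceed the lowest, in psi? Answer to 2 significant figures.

0.56 psi

the harbour: 30.811 inHg = 15.1330 psi.
the hill site: 780.6 mmHg = 15.0943 psi.
Spread: 15.1330 − 14.5740 = 0.56 psi.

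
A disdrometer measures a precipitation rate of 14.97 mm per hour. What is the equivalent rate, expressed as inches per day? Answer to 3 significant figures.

14.97 mm/hour × 0.0393701 in/mm × 24 hour/day = 14.1 in/day.

14.1 in/day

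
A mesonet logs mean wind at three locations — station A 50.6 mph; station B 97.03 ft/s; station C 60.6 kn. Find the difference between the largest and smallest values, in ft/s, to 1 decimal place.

28.1 ft/s

station A: 50.6 mph = 74.213 ft/s.
station C: 60.6 kt = 102.281 ft/s.
Spread: 102.281 − 74.213 = 28.1 ft/s.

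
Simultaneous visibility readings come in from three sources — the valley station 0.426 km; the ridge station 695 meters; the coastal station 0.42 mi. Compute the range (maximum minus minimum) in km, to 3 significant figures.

0.269 km

the ridge station: 695 m = 0.69500 km.
the coastal station: 0.42 SM = 0.67592 km.
Spread: 0.69500 − 0.42600 = 0.269 km.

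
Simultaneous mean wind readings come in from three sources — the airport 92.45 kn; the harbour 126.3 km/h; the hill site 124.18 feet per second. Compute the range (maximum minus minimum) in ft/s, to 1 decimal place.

the airport: 92.45 kt = 156.038 ft/s.
the harbour: 126.3 km/h = 115.103 ft/s.
Spread: 156.038 − 115.103 = 40.9 ft/s.

40.9 ft/s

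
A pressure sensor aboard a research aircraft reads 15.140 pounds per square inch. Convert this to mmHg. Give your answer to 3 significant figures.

783 mmHg

1 psi = 51.7149 mmHg, so 15.140 × 51.7149 = 783 mmHg.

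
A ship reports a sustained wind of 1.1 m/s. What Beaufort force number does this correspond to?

Beaufort force 1

1.1 m/s lies in the Beaufort 1 band (light air, 0.3–1.5 m/s).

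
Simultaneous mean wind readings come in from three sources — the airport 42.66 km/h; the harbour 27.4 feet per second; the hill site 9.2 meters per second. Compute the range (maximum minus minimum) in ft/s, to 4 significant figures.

the airport: 42.66 km/h = 38.8780 ft/s.
the hill site: 9.2 m/s = 30.1837 ft/s.
Spread: 38.8780 − 27.4000 = 11.48 ft/s.

11.48 ft/s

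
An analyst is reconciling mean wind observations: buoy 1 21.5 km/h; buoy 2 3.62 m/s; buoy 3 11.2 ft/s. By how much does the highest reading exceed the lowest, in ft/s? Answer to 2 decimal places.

buoy 1: 21.5 km/h = 19.5939 ft/s.
buoy 2: 3.62 m/s = 11.8766 ft/s.
Spread: 19.5939 − 11.2000 = 8.39 ft/s.

8.39 ft/s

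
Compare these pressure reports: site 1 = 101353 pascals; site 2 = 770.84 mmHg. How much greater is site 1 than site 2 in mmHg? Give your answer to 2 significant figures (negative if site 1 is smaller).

site 1: 101353 Pa = 760.21 mmHg.
Difference: 760.21 − 770.84 = -11 mmHg.

-11 mmHg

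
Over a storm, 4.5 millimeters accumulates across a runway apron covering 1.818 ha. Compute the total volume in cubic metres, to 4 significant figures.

Area: 1.818 ha = 18180 m².
1 mm over 1 m² is 1 L, so volume = 4.5 × 18180 = 81810 L = 81.81 m³.

81.81 cubic metres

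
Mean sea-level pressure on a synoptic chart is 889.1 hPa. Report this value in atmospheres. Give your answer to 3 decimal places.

0.877 atm

1 hPa = 0.000986923 atm, so 889.1 × 0.000986923 = 0.877 atm.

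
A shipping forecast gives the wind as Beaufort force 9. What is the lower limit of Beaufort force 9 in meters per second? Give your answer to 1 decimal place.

Beaufort 9 (strong gale) spans 20.8–24.4 m/s.

20.8 m/s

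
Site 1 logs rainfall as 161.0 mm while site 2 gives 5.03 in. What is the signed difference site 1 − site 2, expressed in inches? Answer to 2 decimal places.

1.31 in

site 1: 161.0 mm = 6.3386 in.
Difference: 6.3386 − 5.0300 = 1.31 in.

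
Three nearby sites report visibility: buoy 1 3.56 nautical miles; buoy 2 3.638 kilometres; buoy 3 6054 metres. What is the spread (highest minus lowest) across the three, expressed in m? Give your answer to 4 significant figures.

2955 m

buoy 1: 3.56 nmi = 6593.12 m.
buoy 2: 3.638 km = 3638.00 m.
Spread: 6593.12 − 3638.00 = 2955 m.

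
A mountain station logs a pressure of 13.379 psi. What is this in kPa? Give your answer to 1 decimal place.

1 psi = 6.89476 kPa, so 13.379 × 6.89476 = 92.2 kPa.

92.2 kPa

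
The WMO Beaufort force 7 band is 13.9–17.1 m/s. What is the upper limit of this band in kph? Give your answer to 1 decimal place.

61.6 km/h

13.9–17.1 m/s × 3.6 = 50.0–61.6 km/h.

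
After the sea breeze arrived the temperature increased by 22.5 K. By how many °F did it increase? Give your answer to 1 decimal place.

40.5 °F

A change of 1 °C equals a change of 1.8 °F: Δ°F = 22.5 × 1.8 = 40.5 °F.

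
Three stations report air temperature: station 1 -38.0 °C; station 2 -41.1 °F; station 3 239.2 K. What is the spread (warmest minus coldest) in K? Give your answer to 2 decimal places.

station 2: -41.1 °F = -40.611 °C.
station 3: 239.2 K = -33.950 °C.
Spread: (-33.950) − (-40.611) = 6.661 °C.

6.66 K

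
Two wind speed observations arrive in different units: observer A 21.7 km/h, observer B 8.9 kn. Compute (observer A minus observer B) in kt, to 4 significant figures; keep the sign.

observer A: 21.7 km/h = 11.71706 kt.
Difference: 11.71706 − 8.90000 = 2.817 kt.

2.817 kt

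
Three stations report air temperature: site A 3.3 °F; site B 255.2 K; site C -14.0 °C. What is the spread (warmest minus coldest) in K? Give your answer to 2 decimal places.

site A: 3.3 °F = -15.944 °C.
site B: 255.2 K = -17.950 °C.
Spread: (-14.000) − (-17.950) = 3.950 °C.

3.95 K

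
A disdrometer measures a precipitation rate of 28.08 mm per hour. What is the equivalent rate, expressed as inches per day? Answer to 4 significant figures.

26.53 in/day

28.08 mm/hour × 0.0393701 in/mm × 24 hour/day = 26.53 in/day.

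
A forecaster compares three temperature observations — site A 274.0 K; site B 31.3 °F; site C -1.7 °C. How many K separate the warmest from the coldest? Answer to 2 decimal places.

2.55 K

site A: 274.0 K = 0.850 °C.
site B: 31.3 °F = -0.389 °C.
Spread: 0.850 − (-1.700) = 2.550 °C.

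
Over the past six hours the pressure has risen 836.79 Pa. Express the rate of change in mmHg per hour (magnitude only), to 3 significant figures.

836.79 Pa / 6 h × 0.00750062 mmHg/Pa = 1.05 mmHg/h.

1.05 mmHg per hour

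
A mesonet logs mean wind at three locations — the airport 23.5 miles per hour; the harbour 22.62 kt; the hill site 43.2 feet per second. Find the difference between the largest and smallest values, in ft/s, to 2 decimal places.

the airport: 23.5 mph = 34.4667 ft/s.
the harbour: 22.62 kt = 38.1783 ft/s.
Spread: 43.2000 − 34.4667 = 8.73 ft/s.

8.73 ft/s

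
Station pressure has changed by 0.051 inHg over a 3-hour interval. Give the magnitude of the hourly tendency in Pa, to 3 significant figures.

0.051 inHg / 3 h × 3386.39 Pa/inHg = 57.6 Pa/h.

57.6 Pa per hour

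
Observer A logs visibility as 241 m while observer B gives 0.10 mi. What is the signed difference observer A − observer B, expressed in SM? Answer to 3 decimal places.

observer A: 241 m = 0.14975 SM.
Difference: 0.14975 − 0.10000 = 0.050 SM.

0.050 SM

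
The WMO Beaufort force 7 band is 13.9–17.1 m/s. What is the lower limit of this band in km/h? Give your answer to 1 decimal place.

13.9–17.1 m/s × 3.6 = 50.0–61.6 km/h.

50.0 km/h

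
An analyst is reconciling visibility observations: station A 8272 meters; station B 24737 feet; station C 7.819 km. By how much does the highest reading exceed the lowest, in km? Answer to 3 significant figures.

station A: 8272 m = 8.27200 km.
station B: 24737 ft = 7.53984 km.
Spread: 8.27200 − 7.53984 = 0.732 km.

0.732 km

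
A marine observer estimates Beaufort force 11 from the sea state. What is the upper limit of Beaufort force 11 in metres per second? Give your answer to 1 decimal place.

32.6 m/s

Beaufort 11 (violent storm) spans 28.5–32.6 m/s.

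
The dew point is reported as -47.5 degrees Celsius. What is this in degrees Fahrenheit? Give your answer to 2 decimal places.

°F = °C × 9/5 + 32 = -47.5 × 1.8 + 32 = -53.50 °F.

-53.50 °F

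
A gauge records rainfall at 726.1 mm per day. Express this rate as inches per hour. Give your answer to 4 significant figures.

726.1 mm/day × 0.0393701 in/mm × 0.0416667 day/hour = 1.191 in/hour.

1.191 in/hour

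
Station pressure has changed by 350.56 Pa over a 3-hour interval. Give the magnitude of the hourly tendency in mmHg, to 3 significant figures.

0.876 mmHg per hour

350.56 Pa / 3 h × 0.00750062 mmHg/Pa = 0.876 mmHg/h.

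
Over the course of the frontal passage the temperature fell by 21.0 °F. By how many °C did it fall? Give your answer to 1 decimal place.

Converting a difference, only the 9/5 scale factor applies: Δ°C = 21.0 × 0.5556 = 11.7 °C.

11.7 °C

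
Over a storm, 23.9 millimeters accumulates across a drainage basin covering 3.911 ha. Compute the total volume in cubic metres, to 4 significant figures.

934.7 cubic metres

Area: 3.911 ha = 39110 m².
1 mm over 1 m² is 1 L, so volume = 23.9 × 39110 = 934729 L = 934.7 m³.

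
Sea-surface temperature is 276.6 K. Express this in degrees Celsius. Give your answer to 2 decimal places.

3.45 °C

°C = 276.6 − 273.15 = 3.45 °C.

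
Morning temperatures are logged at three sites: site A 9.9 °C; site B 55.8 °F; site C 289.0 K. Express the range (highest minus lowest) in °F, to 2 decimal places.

site B: 55.8 °F = 13.222 °C.
site C: 289.0 K = 15.850 °C.
Spread: 15.850 − 9.900 = 5.950 °C = 10.71 °F.

10.71 °F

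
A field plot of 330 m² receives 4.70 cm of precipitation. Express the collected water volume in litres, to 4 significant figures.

Depth: 4.70 cm × 10 = 47 mm.
1 mm over 1 m² is 1 L, so volume = 47 × 330 = 15510 L.

15510 litres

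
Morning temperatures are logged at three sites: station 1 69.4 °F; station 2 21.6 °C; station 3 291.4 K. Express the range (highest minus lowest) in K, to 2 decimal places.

3.35 K

station 1: 69.4 °F = 20.778 °C.
station 3: 291.4 K = 18.250 °C.
Spread: 21.600 − 18.250 = 3.350 °C.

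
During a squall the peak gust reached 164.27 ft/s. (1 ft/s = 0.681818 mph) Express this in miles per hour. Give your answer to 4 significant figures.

112.0 mph

1 ft/s = 0.681818 mph, so 164.27 × 0.681818 = 112.0 mph.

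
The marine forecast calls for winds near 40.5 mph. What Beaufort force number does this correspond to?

Beaufort force 8

40.5 mph = 18.1 m/s, which is Beaufort 8 (gale, 17.2–20.7 m/s).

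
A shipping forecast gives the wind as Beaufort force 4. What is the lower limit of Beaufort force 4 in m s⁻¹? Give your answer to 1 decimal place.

5.5 m/s

Beaufort 4 (moderate breeze) spans 5.5–7.9 m/s.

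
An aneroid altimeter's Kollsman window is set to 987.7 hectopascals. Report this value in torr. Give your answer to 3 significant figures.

1 hPa = 0.750062 mmHg, so 987.7 × 0.750062 = 741 mmHg.

741 mmHg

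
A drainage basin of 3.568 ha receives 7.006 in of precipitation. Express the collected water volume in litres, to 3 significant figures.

6350000 litres

Depth: 7.006 in × 25.4 = 177.9524 mm.
Area: 3.568 ha = 35680 m².
1 mm over 1 m² is 1 L, so volume = 177.9524 × 35680 = 6349341.6 L ≈ 6350000 L.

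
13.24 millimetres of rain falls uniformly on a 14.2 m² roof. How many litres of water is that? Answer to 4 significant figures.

188.0 litres

1 mm over 1 m² is 1 L, so volume = 13.24 × 14.2 = 188.008 L ≈ 188.0 L.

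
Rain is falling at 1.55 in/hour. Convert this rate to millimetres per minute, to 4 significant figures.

1.55 in/hour × 25.4 mm/in × 0.0166667 hour/minute = 0.6562 mm/minute.

0.6562 mm/minute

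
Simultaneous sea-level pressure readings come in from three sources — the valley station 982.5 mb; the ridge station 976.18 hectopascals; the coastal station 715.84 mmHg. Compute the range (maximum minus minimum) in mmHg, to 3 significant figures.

the valley station: 982.5 mb = 736.935 mmHg.
the ridge station: 976.18 hPa = 732.195 mmHg.
Spread: 736.935 − 715.840 = 21.1 mmHg.

21.1 mmHg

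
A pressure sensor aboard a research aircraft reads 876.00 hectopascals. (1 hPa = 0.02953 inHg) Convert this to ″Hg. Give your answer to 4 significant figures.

1 hPa = 0.02953 inHg, so 876.00 × 0.02953 = 25.87 inHg.

25.87 inHg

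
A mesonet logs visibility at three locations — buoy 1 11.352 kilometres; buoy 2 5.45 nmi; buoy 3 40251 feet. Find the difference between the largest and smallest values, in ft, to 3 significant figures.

buoy 1: 11.352 km = 37244.09 ft.
buoy 2: 5.45 nmi = 33114.83 ft.
Spread: 40251.00 − 33114.83 = 7140 ft.

7140 ft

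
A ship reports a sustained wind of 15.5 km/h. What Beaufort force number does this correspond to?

Beaufort force 3

15.5 km/h = 4.3 m/s, which is Beaufort 3 (gentle breeze, 3.4–5.4 m/s).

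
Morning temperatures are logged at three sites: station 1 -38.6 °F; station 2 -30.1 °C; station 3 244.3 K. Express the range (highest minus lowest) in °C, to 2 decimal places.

10.37 °C

station 1: -38.6 °F = -39.222 °C.
station 3: 244.3 K = -28.850 °C.
Spread: (-28.850) − (-39.222) = 10.372 °C.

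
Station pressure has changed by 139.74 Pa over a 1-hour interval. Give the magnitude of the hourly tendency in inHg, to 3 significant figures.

0.0413 inHg per hour

139.74 Pa / 1 h × 0.0002953 inHg/Pa = 0.0413 inHg/h.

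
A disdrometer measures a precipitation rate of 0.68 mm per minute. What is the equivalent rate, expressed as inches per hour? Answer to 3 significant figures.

1.61 in/hour

0.68 mm/minute × 0.0393701 in/mm × 60 minute/hour = 1.61 in/hour.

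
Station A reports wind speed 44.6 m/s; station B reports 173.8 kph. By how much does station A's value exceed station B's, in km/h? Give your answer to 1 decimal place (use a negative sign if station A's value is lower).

-13.2 km/h

station A: 44.6 m/s = 160.560 km/h.
Difference: 160.560 − 173.800 = -13.2 km/h.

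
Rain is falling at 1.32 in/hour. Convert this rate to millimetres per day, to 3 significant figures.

1.32 in/hour × 25.4 mm/in × 24 hour/day = 805 mm/day.

805 mm/day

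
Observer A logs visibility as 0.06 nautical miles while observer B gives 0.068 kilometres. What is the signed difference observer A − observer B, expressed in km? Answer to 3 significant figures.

observer A: 0.06 nmi = 0.111120 km.
Difference: 0.111120 − 0.068000 = 0.0431 km.

0.0431 km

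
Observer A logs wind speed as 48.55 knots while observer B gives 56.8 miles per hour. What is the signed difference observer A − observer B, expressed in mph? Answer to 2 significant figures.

-0.93 mph

observer A: 48.55 kt = 55.8703 mph.
Difference: 55.8703 − 56.8000 = -0.93 mph.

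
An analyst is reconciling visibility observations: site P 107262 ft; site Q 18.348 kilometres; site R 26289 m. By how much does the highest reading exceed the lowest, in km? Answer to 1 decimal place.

14.3 km

site P: 107262 ft = 32.693 km.
site R: 26289 m = 26.289 km.
Spread: 32.693 − 18.348 = 14.3 km.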